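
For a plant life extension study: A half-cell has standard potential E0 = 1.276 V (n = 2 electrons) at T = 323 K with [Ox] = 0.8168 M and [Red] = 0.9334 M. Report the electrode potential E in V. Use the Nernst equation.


Apply the Nernst equation: E = E0 + (RT/nF)*ln([Ox]/[Red])
Step 1: RT/nF = 8.314*323/(2*96485) = 0.01391627 V
Step 2: [Ox]/[Red] = 0.8168/0.9334 = 0.87508
Step 3: ln(0.87508) = -0.13344
Step 4: correction = 0.01391627 * -0.13344 = -0.0019 V
E = 1.276 + -0.0019 = 1.2741 V

1.2741 V


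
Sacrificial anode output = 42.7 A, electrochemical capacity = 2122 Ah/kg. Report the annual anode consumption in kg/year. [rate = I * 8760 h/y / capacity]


Annual consumption = current * hours per year / capacity
Rate = 42.7 * 8760 / 2122 = 176.3 kg/year

176.3 kg/year


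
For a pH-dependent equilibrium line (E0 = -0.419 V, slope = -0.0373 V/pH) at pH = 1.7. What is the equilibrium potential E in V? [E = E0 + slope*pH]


Apply the Pourbaix line equation: E = E0 + slope*pH
E = -0.419 + (-0.0373)*1.7 = -0.419 + (-0.06341) = -0.48241 V
Rounded to 4 decimal places: E = -0.4824 V

-0.4824 V


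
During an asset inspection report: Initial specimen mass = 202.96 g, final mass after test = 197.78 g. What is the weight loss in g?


Weight loss = initial − final
WL = 202.96 − 197.78 = 5.18 g

5.18 g


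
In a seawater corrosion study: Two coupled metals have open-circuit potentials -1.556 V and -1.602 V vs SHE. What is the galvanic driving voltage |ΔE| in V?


Driving voltage is the absolute potential difference.
|ΔE| = |-1.556 − (-1.602)| = 0.046 V

0.046 V


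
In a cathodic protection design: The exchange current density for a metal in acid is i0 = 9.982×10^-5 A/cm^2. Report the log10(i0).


i0 = 9.982×10^-5 A/cm^2
log10(i0) = -4.001

-4.001


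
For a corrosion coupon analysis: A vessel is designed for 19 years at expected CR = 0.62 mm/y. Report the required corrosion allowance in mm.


Corrosion allowance = CR × design life
CA = 0.62 * 19 = 11.78 mm

11.78 mm


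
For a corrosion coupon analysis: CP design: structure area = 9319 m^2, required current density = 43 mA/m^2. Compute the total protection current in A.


I = area * current density, then convert mA → A (÷1000)
I = 9319 * 43 / 1000 = 400.72 A

400.72 A


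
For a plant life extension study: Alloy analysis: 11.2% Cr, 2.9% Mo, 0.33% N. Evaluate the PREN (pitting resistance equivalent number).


Apply the PREN formula: PREN = Cr + 3.3*Mo + 16*N
PREN = 11.2 + 3.3*2.9 + 16*0.33
PREN = 11.2 + 9.57 + 5.28 = 26.05

26.05


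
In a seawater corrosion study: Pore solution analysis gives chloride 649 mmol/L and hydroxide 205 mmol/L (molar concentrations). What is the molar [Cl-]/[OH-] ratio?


Threshold parameter = [Cl-] / [OH-] (molar basis; both in mmol/L, so units cancel)
Ratio = 649 / 205 = 3.17

3.17


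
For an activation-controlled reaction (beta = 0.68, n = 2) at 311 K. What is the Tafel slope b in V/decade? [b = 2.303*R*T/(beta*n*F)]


Apply the Tafel slope relation: b = 2.303*R*T/(beta*n*F)
Numerator: 2.303 * 8.314 * 311 = 5954.76
Denominator: 0.68 * 2 * 96485 = 131219.6
b = 5954.76 / 131219.6 = 0.045 V/decade

0.045 V/decade


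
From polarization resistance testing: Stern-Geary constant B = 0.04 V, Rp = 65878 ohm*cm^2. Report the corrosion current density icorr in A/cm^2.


Apply the Stern-Geary relation: icorr = B / Rp
icorr = 0.04 / 65878 = 6.072×10^-7 A/cm^2

6.072×10^-7 A/cm^2


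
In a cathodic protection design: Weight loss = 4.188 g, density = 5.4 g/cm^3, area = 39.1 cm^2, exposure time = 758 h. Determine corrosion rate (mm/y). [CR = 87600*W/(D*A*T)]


Apply the mm/y weight-loss relation: CR = 87600 * W / (D * A * T)
Numerator: 87600 * 4.188 = 366868.8
Denominator: 5.4 * 39.1 * 758 = 160044.12
CR = 366868.8 / 160044.12 = 2.292298 mm/y

2.292298 mm/y


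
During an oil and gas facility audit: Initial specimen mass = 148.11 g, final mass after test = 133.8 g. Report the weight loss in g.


Weight loss = initial − final
WL = 148.11 − 133.8 = 14.31 g

14.31 g


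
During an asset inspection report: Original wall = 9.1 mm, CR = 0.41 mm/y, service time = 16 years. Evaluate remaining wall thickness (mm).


Remaining wall = original − CR × time
t = 9.1 − 0.41*16 = 9.1 − 6.56 = 2.54 mm

2.54 mm


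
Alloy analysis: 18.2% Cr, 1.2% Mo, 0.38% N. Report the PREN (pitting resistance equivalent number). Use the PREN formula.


Apply the PREN formula: PREN = Cr + 3.3*Mo + 16*N
PREN = 18.2 + 3.3*1.2 + 16*0.38
PREN = 18.2 + 3.96 + 6.08 = 28.24

28.24


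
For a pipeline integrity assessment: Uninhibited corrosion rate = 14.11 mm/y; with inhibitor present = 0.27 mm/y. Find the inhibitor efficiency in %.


Apply the inhibitor-efficiency definition: IE = (CR_blank − CR_inh)/CR_blank × 100
IE = (14.11 − 0.27) / 14.11 × 100
IE = 13.84 / 14.11 × 100 = 98.1 %

98.1 %


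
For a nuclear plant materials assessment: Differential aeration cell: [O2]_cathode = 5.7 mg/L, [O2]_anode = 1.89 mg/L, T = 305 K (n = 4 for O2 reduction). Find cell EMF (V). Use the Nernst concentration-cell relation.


Apply the Nernst concentration-cell relation: E = (RT/nF)*ln(C_cathode/C_anode)
RT/nF = 8.314*305/(4*96485) = 0.00657037 V
ln(5.7/1.89) = 1.10389
E = 0.00657037 * 1.10389 = 0.00725 V

0.00725 V


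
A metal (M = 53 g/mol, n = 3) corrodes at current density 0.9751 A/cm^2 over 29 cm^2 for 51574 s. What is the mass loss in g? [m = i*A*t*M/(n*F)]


Apply Faraday's law: m = i*A*t*M / (n*F)
Total charge passed Q = i*A*t = 0.9751*29*51574 = 1458404.4146 C
m = Q*M/(n*F) = 1458404.4146*53/(3*96485) = 267.03783 g

267.03783 g


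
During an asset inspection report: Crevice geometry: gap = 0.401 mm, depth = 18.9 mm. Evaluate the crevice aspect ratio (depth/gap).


Aspect ratio = depth / gap
Ratio = 18.9 / 0.401 = 47.1

47.1


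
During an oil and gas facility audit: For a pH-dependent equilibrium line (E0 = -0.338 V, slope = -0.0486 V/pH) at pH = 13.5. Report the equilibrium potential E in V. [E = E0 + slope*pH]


Apply the Pourbaix line equation: E = E0 + slope*pH
E = -0.338 + (-0.0486)*13.5 = -0.338 + (-0.6561) = -0.9941 V
Rounded to 4 decimal places: E = -0.9941 V

-0.9941 V


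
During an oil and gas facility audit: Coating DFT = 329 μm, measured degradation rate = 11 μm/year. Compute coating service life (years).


Service life = thickness / degradation rate
Life = 329 / 11 = 29.9 years

29.9 years


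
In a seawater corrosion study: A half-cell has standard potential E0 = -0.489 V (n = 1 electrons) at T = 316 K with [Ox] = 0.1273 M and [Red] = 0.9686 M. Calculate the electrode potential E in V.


Apply the Nernst equation: E = E0 + (RT/nF)*ln([Ox]/[Red])
Step 1: RT/nF = 8.314*316/(1*96485) = 0.02722935 V
Step 2: [Ox]/[Red] = 0.1273/0.9686 = 0.131427
Step 3: ln(0.131427) = -2.029304
Step 4: correction = 0.02722935 * -2.029304 = -0.055 V
E = -0.489 + -0.055 = -0.544 V

-0.544 V


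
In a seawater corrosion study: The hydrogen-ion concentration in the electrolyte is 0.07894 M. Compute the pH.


pH = −log10[H+]
pH = −log10(0.07894) = 1.1

1.1


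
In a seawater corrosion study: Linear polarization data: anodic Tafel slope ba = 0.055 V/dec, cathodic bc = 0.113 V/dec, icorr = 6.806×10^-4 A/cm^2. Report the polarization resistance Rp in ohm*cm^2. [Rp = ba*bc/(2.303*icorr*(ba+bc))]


Apply the Stern-Geary equation: Rp = ba*bc / (2.303*icorr*(ba+bc))
ba*bc = 0.055*0.113 = 0.006215
ba+bc = 0.168; 2.303*icorr*(ba+bc) = 2.303*6.806×10^-4*0.168 = 2.6332686×10^-4
Rp = 0.006215 / 2.6332686×10^-4 = 23.6 ohm*cm^2

23.6 ohm*cm^2


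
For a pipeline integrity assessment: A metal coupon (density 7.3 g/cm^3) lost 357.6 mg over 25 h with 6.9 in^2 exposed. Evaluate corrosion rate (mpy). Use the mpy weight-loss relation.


Apply the mpy weight-loss relation: CR = 534 * W / (D * A * T)
Numerator: 534 * 357.6 = 190958.4
Denominator: 7.3 * 6.9 * 25 = 1259.25
CR = 190958.4 / 1259.25 = 151.64455 mpy

151.64455 mpy


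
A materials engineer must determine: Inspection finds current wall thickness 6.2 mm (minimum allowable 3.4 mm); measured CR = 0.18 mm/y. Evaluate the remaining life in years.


Apply the remaining-life relation: RL = (t_current − t_min) / CR
RL = (6.2 − 3.4) / 0.18 = 2.8 / 0.18 = 15.6 years

15.6 years


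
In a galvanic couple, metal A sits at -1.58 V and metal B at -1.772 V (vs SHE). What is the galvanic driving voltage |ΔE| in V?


Driving voltage is the absolute potential difference.
|ΔE| = |-1.58 − (-1.772)| = 0.192 V

0.192 V


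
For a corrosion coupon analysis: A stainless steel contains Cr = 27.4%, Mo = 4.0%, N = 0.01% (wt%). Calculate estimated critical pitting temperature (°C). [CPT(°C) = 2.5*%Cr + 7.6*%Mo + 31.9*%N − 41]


Apply the ASTM G48 empirical CPT estimate: CPT(°C) = 2.5*%Cr + 7.6*%Mo + 31.9*%N − 41
2.5*27.4 = 68.5; 7.6*4.0 = 30.4; 31.9*0.01 = 0.319
CPT = 68.5 + 30.4 + 0.319 − 41 = 58.219 °C
Rounded to 0.1 °C: CPT ≈ 58.2 °C

58.2 °C


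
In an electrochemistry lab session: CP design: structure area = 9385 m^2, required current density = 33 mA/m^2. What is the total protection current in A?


I = area * current density, then convert mA → A (÷1000)
I = 9385 * 33 / 1000 = 309.71 A

309.71 A


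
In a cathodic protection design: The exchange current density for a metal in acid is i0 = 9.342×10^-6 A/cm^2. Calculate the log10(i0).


i0 = 9.342×10^-6 A/cm^2
log10(i0) = -5.03

-5.03


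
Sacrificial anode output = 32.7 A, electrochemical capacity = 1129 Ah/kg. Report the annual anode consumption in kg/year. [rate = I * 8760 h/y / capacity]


Annual consumption = current * hours per year / capacity
Rate = 32.7 * 8760 / 1129 = 253.7 kg/year

253.7 kg/year


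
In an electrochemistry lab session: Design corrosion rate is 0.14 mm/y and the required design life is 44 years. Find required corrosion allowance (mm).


Corrosion allowance = CR × design life
CA = 0.14 * 44 = 6.16 mm

6.16 mm


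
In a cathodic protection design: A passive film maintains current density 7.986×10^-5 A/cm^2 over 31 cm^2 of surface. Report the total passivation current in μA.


I = i_pass * A, then convert A → μA (×10^6)
I = 7.986×10^-5 * 31 * 10^6 = 2475.66 μA

2475.66 μA


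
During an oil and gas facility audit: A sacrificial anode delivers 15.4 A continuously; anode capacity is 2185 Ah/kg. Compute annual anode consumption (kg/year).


Annual consumption = current * hours per year / capacity
Rate = 15.4 * 8760 / 2185 = 61.7 kg/year

61.7 kg/year


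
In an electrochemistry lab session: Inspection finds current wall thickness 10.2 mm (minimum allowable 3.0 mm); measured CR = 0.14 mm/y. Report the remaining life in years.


Apply the remaining-life relation: RL = (t_current − t_min) / CR
RL = (10.2 − 3.0) / 0.14 = 7.2 / 0.14 = 51.4 years

51.4 years


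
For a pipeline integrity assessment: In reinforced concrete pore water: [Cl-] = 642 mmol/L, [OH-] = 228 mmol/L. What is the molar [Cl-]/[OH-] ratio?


Threshold parameter = [Cl-] / [OH-] (molar basis; both in mmol/L, so units cancel)
Ratio = 642 / 228 = 2.82

2.82


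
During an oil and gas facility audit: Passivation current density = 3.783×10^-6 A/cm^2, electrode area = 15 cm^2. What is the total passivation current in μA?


I = i_pass * A, then convert A → μA (×10^6)
I = 3.783×10^-6 * 15 * 10^6 = 56.75 μA

56.75 μA


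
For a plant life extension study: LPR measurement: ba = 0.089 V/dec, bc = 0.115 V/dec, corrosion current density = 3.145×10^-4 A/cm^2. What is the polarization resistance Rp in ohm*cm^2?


Apply the Stern-Geary equation: Rp = ba*bc / (2.303*icorr*(ba+bc))
ba*bc = 0.089*0.115 = 0.010235
ba+bc = 0.204; 2.303*icorr*(ba+bc) = 2.303*3.145×10^-4*0.204 = 1.4775587×10^-4
Rp = 0.010235 / 1.4775587×10^-4 = 69.27 ohm*cm^2

69.27 ohm*cm^2


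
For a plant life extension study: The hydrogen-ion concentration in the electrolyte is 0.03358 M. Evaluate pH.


pH = −log10[H+]
pH = −log10(0.03358) = 1.47

1.47


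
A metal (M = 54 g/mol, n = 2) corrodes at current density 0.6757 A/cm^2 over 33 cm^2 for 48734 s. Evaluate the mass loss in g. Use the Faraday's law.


Apply Faraday's law: m = i*A*t*M / (n*F)
Total charge passed Q = i*A*t = 0.6757*33*48734 = 1086675.6054 C
m = Q*M/(n*F) = 1086675.6054*54/(2*96485) = 304.09122 g

304.09122 g


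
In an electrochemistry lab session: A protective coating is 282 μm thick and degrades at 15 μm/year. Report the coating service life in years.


Service life = thickness / degradation rate
Life = 282 / 15 = 18.8 years

18.8 years


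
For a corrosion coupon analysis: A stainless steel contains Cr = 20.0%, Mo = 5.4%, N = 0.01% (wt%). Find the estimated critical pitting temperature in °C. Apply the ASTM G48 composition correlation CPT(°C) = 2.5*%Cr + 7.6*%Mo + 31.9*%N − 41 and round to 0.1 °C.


Apply the ASTM G48 empirical CPT estimate: CPT(°C) = 2.5*%Cr + 7.6*%Mo + 31.9*%N − 41
2.5*20.0 = 50; 7.6*5.4 = 41.04; 31.9*0.01 = 0.319
CPT = 50 + 41.04 + 0.319 − 41 = 50.359 °C
Rounded to 0.1 °C: CPT ≈ 50.4 °C

50.4 °C


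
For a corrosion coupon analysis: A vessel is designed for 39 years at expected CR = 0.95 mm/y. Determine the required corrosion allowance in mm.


Corrosion allowance = CR × design life
CA = 0.95 * 39 = 37.05 mm

37.05 mm


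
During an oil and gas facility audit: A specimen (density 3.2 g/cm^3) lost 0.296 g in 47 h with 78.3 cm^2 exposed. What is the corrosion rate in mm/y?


Apply the mm/y weight-loss relation: CR = 87600 * W / (D * A * T)
Numerator: 87600 * 0.296 = 25929.6
Denominator: 3.2 * 78.3 * 47 = 11776.32
CR = 25929.6 / 11776.32 = 2.201842 mm/y

2.201842 mm/y


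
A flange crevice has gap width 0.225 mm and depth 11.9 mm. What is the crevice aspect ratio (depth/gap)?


Aspect ratio = depth / gap
Ratio = 11.9 / 0.225 = 52.9

52.9


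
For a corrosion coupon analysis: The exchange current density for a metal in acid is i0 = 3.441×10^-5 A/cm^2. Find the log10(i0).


i0 = 3.441×10^-5 A/cm^2
log10(i0) = -4.463

-4.463


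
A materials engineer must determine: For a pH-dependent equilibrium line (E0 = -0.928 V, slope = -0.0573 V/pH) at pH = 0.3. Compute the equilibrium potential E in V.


Apply the Pourbaix line equation: E = E0 + slope*pH
E = -0.928 + (-0.0573)*0.3 = -0.928 + (-0.01719) = -0.94519 V
Rounded to 4 decimal places: E = -0.9452 V

-0.9452 V


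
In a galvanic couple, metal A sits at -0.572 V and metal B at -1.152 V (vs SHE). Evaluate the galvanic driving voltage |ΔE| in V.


Driving voltage is the absolute potential difference.
|ΔE| = |-0.572 − (-1.152)| = 0.58 V

0.58 V


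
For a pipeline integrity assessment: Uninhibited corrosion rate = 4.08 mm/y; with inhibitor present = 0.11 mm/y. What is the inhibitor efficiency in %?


Apply the inhibitor-efficiency definition: IE = (CR_blank − CR_inh)/CR_blank × 100
IE = (4.08 − 0.11) / 4.08 × 100
IE = 3.97 / 4.08 × 100 = 97.3 %

97.3 %


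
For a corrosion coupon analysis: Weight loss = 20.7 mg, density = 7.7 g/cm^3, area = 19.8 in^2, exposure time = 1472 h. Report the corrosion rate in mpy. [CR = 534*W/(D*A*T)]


Apply the mpy weight-loss relation: CR = 534 * W / (D * A * T)
Numerator: 534 * 20.7 = 11053.8
Denominator: 7.7 * 19.8 * 1472 = 224421.12
CR = 11053.8 / 224421.12 = 0.049 mpy

0.049 mpy


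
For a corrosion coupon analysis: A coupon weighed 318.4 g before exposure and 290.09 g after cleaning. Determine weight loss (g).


Weight loss = initial − final
WL = 318.4 − 290.09 = 28.31 g

28.31 g


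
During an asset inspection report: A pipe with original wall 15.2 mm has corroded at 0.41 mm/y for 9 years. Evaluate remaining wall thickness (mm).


Remaining wall = original − CR × time
t = 15.2 − 0.41*9 = 15.2 − 3.69 = 11.51 mm

11.51 mm


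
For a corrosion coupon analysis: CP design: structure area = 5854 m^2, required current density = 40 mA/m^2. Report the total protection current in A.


I = area * current density, then convert mA → A (÷1000)
I = 5854 * 40 / 1000 = 234.16 A

234.16 A


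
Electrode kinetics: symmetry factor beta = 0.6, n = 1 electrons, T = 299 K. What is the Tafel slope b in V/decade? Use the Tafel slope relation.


Apply the Tafel slope relation: b = 2.303*R*T/(beta*n*F)
Numerator: 2.303 * 8.314 * 299 = 5725.0
Denominator: 0.6 * 1 * 96485 = 57891.0
b = 5725.0 / 57891.0 = 0.0989 V/decade

0.0989 V/decade


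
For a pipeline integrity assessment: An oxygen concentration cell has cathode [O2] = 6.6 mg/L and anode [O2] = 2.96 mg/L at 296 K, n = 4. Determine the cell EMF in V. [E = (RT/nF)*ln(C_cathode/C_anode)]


Apply the Nernst concentration-cell relation: E = (RT/nF)*ln(C_cathode/C_anode)
RT/nF = 8.314*296/(4*96485) = 0.00637649 V
ln(6.6/2.96) = 0.80188
E = 0.00637649 * 0.80188 = 0.00511 V

0.00511 V


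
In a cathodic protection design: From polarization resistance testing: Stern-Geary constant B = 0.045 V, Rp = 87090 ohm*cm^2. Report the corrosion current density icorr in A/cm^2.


Apply the Stern-Geary relation: icorr = B / Rp
icorr = 0.045 / 87090 = 5.167×10^-7 A/cm^2

5.167×10^-7 A/cm^2


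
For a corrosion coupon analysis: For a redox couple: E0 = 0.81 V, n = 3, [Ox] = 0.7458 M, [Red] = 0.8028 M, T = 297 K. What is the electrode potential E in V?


Apply the Nernst equation: E = E0 + (RT/nF)*ln([Ox]/[Red])
Step 1: RT/nF = 8.314*297/(3*96485) = 0.00853071 V
Step 2: [Ox]/[Red] = 0.7458/0.8028 = 0.928999
Step 3: ln(0.928999) = -0.073648
Step 4: correction = 0.00853071 * -0.073648 = -0.0006 V
E = 0.81 + -0.0006 = 0.8094 V

0.8094 V


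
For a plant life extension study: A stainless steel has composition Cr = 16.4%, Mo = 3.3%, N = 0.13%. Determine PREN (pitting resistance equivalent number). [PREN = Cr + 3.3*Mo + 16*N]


Apply the PREN formula: PREN = Cr + 3.3*Mo + 16*N
PREN = 16.4 + 3.3*3.3 + 16*0.13
PREN = 16.4 + 10.89 + 2.08 = 29.37

29.37


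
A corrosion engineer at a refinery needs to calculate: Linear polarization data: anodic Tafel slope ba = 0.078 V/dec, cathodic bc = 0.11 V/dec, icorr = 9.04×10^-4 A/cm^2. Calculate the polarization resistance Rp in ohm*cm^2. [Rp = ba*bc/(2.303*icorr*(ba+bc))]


Apply the Stern-Geary equation: Rp = ba*bc / (2.303*icorr*(ba+bc))
ba*bc = 0.078*0.11 = 0.00858
ba+bc = 0.188; 2.303*icorr*(ba+bc) = 2.303*9.04×10^-4*0.188 = 3.9139946×10^-4
Rp = 0.00858 / 3.9139946×10^-4 = 21.9 ohm*cm^2

21.9 ohm*cm^2


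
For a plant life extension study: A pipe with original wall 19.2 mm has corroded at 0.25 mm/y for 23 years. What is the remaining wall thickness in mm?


Remaining wall = original − CR × time
t = 19.2 − 0.25*23 = 19.2 − 5.75 = 13.45 mm

13.45 mm


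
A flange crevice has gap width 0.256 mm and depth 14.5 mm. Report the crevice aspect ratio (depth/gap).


Aspect ratio = depth / gap
Ratio = 14.5 / 0.256 = 56.6

56.6


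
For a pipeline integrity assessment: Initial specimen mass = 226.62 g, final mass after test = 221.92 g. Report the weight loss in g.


Weight loss = initial − final
WL = 226.62 − 221.92 = 4.7 g

4.7 g


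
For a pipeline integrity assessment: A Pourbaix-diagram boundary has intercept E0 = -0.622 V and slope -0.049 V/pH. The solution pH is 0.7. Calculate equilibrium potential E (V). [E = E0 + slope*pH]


Apply the Pourbaix line equation: E = E0 + slope*pH
E = -0.622 + (-0.049)*0.7 = -0.622 + (-0.0343) = -0.6563 V
Rounded to 4 decimal places: E = -0.6563 V

-0.6563 V


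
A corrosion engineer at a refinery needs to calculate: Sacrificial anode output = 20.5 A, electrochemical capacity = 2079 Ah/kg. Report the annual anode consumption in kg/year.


Annual consumption = current * hours per year / capacity
Rate = 20.5 * 8760 / 2079 = 86.4 kg/year

86.4 kg/year


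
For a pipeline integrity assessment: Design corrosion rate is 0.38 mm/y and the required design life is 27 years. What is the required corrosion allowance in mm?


Corrosion allowance = CR × design life
CA = 0.38 * 27 = 10.26 mm

10.26 mm


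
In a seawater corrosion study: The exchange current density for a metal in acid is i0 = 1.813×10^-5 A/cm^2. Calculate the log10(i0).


i0 = 1.813×10^-5 A/cm^2
log10(i0) = -4.742

-4.742


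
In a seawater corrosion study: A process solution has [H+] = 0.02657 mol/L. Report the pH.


pH = −log10[H+]
pH = −log10(0.02657) = 1.58

1.58


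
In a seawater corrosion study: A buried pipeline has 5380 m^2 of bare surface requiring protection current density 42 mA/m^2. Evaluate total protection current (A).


I = area * current density, then convert mA → A (÷1000)
I = 5380 * 42 / 1000 = 225.96 A

225.96 A


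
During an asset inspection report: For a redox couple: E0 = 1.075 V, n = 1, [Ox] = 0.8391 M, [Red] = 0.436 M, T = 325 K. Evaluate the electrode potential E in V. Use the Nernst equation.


Apply the Nernst equation: E = E0 + (RT/nF)*ln([Ox]/[Red])
Step 1: RT/nF = 8.314*325/(1*96485) = 0.02800487 V
Step 2: [Ox]/[Red] = 0.8391/0.436 = 1.924541
Step 3: ln(1.924541) = 0.654687
Step 4: correction = 0.02800487 * 0.654687 = 0.018 V
E = 1.075 + 0.018 = 1.093 V

1.093 V


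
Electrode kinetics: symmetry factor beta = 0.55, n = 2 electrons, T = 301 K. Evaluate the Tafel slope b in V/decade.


Apply the Tafel slope relation: b = 2.303*R*T/(beta*n*F)
Numerator: 2.303 * 8.314 * 301 = 5763.29
Denominator: 0.55 * 2 * 96485 = 106133.5
b = 5763.29 / 106133.5 = 0.0543 V/decade

0.0543 V/decade


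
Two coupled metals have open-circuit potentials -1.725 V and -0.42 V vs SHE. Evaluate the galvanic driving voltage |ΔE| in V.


Driving voltage is the absolute potential difference.
|ΔE| = |-1.725 − (-0.42)| = 1.305 V

1.305 V


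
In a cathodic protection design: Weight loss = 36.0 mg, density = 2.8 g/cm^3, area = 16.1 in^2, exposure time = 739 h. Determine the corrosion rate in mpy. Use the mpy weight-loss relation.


Apply the mpy weight-loss relation: CR = 534 * W / (D * A * T)
Numerator: 534 * 36.0 = 19224.0
Denominator: 2.8 * 16.1 * 739 = 33314.12
CR = 19224.0 / 33314.12 = 0.5771 mpy

0.5771 mpy


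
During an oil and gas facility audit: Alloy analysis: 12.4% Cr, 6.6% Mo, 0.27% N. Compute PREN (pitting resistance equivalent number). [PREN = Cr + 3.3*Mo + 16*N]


Apply the PREN formula: PREN = Cr + 3.3*Mo + 16*N
PREN = 12.4 + 3.3*6.6 + 16*0.27
PREN = 12.4 + 21.78 + 4.32 = 38.5

38.5


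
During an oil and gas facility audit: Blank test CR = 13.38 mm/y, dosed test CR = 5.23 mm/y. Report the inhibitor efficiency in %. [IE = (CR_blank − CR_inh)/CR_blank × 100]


Apply the inhibitor-efficiency definition: IE = (CR_blank − CR_inh)/CR_blank × 100
IE = (13.38 − 5.23) / 13.38 × 100
IE = 8.15 / 13.38 × 100 = 60.9 %

60.9 %


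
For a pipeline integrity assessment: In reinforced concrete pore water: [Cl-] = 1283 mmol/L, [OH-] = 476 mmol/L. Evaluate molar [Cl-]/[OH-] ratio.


Threshold parameter = [Cl-] / [OH-] (molar basis; both in mmol/L, so units cancel)
Ratio = 1283 / 476 = 2.7

2.7


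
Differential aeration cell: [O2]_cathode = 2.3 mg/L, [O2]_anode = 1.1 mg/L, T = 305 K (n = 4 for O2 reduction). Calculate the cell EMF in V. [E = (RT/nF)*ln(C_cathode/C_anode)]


Apply the Nernst concentration-cell relation: E = (RT/nF)*ln(C_cathode/C_anode)
RT/nF = 8.314*305/(4*96485) = 0.00657037 V
ln(2.3/1.1) = 0.7376
E = 0.00657037 * 0.7376 = 0.00485 V

0.00485 V


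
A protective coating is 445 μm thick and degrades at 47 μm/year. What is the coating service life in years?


Service life = thickness / degradation rate
Life = 445 / 47 = 9.5 years

9.5 years


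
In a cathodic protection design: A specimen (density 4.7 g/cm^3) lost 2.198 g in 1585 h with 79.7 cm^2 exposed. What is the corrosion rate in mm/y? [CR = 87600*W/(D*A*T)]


Apply the mm/y weight-loss relation: CR = 87600 * W / (D * A * T)
Numerator: 87600 * 2.198 = 192544.8
Denominator: 4.7 * 79.7 * 1585 = 593725.15
CR = 192544.8 / 593725.15 = 0.3243 mm/y

0.3243 mm/y


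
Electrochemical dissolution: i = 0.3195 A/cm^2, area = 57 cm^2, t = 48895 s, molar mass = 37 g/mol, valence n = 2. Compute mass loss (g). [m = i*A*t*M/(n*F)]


Apply Faraday's law: m = i*A*t*M / (n*F)
Total charge passed Q = i*A*t = 0.3195*57*48895 = 890451.2925 C
m = Q*M/(n*F) = 890451.2925*37/(2*96485) = 170.73482 g

170.73482 g


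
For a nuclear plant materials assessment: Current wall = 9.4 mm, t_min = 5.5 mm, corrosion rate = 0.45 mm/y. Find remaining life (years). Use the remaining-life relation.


Apply the remaining-life relation: RL = (t_current − t_min) / CR
RL = (9.4 − 5.5) / 0.45 = 3.9 / 0.45 = 8.7 years

8.7 years


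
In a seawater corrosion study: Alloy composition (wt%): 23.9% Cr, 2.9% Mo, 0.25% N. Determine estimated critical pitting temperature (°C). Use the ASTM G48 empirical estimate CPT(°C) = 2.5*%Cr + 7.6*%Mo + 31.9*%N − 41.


Apply the ASTM G48 empirical CPT estimate: CPT(°C) = 2.5*%Cr + 7.6*%Mo + 31.9*%N − 41
2.5*23.9 = 59.75; 7.6*2.9 = 22.04; 31.9*0.25 = 7.975
CPT = 59.75 + 22.04 + 7.975 − 41 = 48.765 °C
Rounded to 0.1 °C: CPT ≈ 48.8 °C

48.8 °C


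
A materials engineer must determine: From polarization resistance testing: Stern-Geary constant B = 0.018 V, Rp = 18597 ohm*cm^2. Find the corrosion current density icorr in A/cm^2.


Apply the Stern-Geary relation: icorr = B / Rp
icorr = 0.018 / 18597 = 9.679×10^-7 A/cm^2

9.679×10^-7 A/cm^2


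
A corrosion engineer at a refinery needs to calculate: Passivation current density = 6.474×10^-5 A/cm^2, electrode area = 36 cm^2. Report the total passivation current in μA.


I = i_pass * A, then convert A → μA (×10^6)
I = 6.474×10^-5 * 36 * 10^6 = 2330.64 μA

2330.64 μA


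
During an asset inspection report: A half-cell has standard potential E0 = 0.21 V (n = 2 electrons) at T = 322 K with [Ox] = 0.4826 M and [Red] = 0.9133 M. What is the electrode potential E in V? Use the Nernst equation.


Apply the Nernst equation: E = E0 + (RT/nF)*ln([Ox]/[Red])
Step 1: RT/nF = 8.314*322/(2*96485) = 0.01387318 V
Step 2: [Ox]/[Red] = 0.4826/0.9133 = 0.528413
Step 3: ln(0.528413) = -0.637877
Step 4: correction = 0.01387318 * -0.637877 = -0.009 V
E = 0.21 + -0.009 = 0.201 V

0.201 V


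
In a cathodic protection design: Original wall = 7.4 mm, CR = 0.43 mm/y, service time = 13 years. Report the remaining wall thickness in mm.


Remaining wall = original − CR × time
t = 7.4 − 0.43*13 = 7.4 − 5.59 = 1.81 mm

1.81 mm


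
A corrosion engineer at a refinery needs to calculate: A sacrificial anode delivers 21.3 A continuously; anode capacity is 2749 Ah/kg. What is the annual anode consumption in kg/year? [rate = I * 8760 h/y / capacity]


Annual consumption = current * hours per year / capacity
Rate = 21.3 * 8760 / 2749 = 67.9 kg/year

67.9 kg/year


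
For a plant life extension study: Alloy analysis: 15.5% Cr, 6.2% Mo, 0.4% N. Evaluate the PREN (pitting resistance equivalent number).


Apply the PREN formula: PREN = Cr + 3.3*Mo + 16*N
PREN = 15.5 + 3.3*6.2 + 16*0.4
PREN = 15.5 + 20.46 + 6.4 = 42.36

42.36


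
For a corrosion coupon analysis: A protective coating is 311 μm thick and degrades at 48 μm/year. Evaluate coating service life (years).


Service life = thickness / degradation rate
Life = 311 / 48 = 6.5 years

6.5 years


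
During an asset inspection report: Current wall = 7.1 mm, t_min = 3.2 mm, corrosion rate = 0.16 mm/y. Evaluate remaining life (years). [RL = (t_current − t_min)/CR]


Apply the remaining-life relation: RL = (t_current − t_min) / CR
RL = (7.1 − 3.2) / 0.16 = 3.9 / 0.16 = 24.4 years

24.4 years


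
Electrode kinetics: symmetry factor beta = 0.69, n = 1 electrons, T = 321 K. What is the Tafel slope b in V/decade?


Apply the Tafel slope relation: b = 2.303*R*T/(beta*n*F)
Numerator: 2.303 * 8.314 * 321 = 6146.23
Denominator: 0.69 * 1 * 96485 = 66574.65
b = 6146.23 / 66574.65 = 0.0923 V/decade

0.0923 V/decade


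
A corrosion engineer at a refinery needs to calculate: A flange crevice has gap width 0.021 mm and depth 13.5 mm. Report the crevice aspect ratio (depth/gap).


Aspect ratio = depth / gap
Ratio = 13.5 / 0.021 = 642.9

642.9


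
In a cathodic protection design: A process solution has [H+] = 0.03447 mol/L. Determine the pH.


pH = −log10[H+]
pH = −log10(0.03447) = 1.46

1.46


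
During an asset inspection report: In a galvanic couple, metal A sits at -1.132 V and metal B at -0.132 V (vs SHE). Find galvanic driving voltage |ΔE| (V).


Driving voltage is the absolute potential difference.
|ΔE| = |-1.132 − (-0.132)| = 1.0 V

1.0 V


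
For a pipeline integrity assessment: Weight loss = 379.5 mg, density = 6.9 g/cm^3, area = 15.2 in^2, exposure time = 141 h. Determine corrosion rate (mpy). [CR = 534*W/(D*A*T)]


Apply the mpy weight-loss relation: CR = 534 * W / (D * A * T)
Numerator: 534 * 379.5 = 202653.0
Denominator: 6.9 * 15.2 * 141 = 14788.08
CR = 202653.0 / 14788.08 = 13.7038 mpy

13.7038 mpy


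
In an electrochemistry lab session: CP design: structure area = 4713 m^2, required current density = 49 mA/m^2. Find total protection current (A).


I = area * current density, then convert mA → A (÷1000)
I = 4713 * 49 / 1000 = 230.94 A

230.94 A


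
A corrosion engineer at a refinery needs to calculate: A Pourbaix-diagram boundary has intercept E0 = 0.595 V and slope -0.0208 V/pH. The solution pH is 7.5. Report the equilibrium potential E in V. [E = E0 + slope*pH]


Apply the Pourbaix line equation: E = E0 + slope*pH
E = 0.595 + (-0.0208)*7.5 = 0.595 + (-0.156) = 0.439 V
Rounded to 3 decimal places: E = 0.439 V

0.439 V


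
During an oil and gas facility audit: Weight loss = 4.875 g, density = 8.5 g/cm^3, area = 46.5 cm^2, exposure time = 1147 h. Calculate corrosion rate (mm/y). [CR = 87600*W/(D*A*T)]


Apply the mm/y weight-loss relation: CR = 87600 * W / (D * A * T)
Numerator: 87600 * 4.875 = 427050.0
Denominator: 8.5 * 46.5 * 1147 = 453351.75
CR = 427050.0 / 453351.75 = 0.941984 mm/y

0.941984 mm/y


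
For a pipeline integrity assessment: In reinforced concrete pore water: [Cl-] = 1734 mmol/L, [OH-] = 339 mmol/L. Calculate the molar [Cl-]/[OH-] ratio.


Threshold parameter = [Cl-] / [OH-] (molar basis; both in mmol/L, so units cancel)
Ratio = 1734 / 339 = 5.12

5.12


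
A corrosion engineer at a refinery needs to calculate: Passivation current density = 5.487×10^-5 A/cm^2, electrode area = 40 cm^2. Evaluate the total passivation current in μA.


I = i_pass * A, then convert A → μA (×10^6)
I = 5.487×10^-5 * 40 * 10^6 = 2194.8 μA

2194.8 μA


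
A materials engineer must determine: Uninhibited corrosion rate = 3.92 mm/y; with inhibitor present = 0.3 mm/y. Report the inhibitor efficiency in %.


Apply the inhibitor-efficiency definition: IE = (CR_blank − CR_inh)/CR_blank × 100
IE = (3.92 − 0.3) / 3.92 × 100
IE = 3.62 / 3.92 × 100 = 92.3 %

92.3 %


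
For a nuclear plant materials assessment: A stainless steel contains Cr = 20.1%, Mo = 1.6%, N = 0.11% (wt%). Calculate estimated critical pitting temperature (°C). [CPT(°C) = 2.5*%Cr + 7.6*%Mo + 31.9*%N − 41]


Apply the ASTM G48 empirical CPT estimate: CPT(°C) = 2.5*%Cr + 7.6*%Mo + 31.9*%N − 41
2.5*20.1 = 50.25; 7.6*1.6 = 12.16; 31.9*0.11 = 3.509
CPT = 50.25 + 12.16 + 3.509 − 41 = 24.919 °C
Rounded to 0.1 °C: CPT ≈ 24.9 °C

24.9 °C


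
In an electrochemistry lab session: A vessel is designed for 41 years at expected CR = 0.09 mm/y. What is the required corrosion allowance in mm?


Corrosion allowance = CR × design life
CA = 0.09 * 41 = 3.69 mm

3.69 mm


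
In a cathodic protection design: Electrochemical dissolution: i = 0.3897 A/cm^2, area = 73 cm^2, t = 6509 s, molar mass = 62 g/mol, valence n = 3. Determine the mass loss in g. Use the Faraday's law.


Apply Faraday's law: m = i*A*t*M / (n*F)
Total charge passed Q = i*A*t = 0.3897*73*6509 = 185168.6829 C
m = Q*M/(n*F) = 185168.6829*62/(3*96485) = 39.6623 g

39.6623 g


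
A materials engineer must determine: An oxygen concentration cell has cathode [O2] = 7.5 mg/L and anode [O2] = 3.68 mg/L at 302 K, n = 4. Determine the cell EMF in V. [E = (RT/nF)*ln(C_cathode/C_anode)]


Apply the Nernst concentration-cell relation: E = (RT/nF)*ln(C_cathode/C_anode)
RT/nF = 8.314*302/(4*96485) = 0.00650575 V
ln(7.5/3.68) = 0.71199
E = 0.00650575 * 0.71199 = 0.00463 V

0.00463 V


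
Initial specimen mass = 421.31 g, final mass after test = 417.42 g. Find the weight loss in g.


Weight loss = initial − final
WL = 421.31 − 417.42 = 3.89 g

3.89 g


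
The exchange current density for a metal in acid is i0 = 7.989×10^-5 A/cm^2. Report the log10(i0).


i0 = 7.989×10^-5 A/cm^2
log10(i0) = -4.098

-4.098


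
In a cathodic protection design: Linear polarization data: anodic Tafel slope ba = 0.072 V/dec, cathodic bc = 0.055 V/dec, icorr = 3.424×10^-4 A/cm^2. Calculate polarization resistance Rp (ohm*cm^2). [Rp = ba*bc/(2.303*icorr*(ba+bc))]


Apply the Stern-Geary equation: Rp = ba*bc / (2.303*icorr*(ba+bc))
ba*bc = 0.072*0.055 = 0.00396
ba+bc = 0.127; 2.303*icorr*(ba+bc) = 2.303*3.424×10^-4*0.127 = 1.0014549×10^-4
Rp = 0.00396 / 1.0014549×10^-4 = 39.5 ohm*cm^2

39.5 ohm*cm^2


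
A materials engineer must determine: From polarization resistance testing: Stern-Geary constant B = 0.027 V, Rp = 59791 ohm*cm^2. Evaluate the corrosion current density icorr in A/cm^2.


Apply the Stern-Geary relation: icorr = B / Rp
icorr = 0.027 / 59791 = 4.516×10^-7 A/cm^2

4.516×10^-7 A/cm^2


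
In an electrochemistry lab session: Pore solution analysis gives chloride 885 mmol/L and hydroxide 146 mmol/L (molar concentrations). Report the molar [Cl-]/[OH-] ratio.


Threshold parameter = [Cl-] / [OH-] (molar basis; both in mmol/L, so units cancel)
Ratio = 885 / 146 = 6.06

6.06


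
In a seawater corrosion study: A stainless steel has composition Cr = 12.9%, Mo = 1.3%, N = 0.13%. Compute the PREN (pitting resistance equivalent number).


Apply the PREN formula: PREN = Cr + 3.3*Mo + 16*N
PREN = 12.9 + 3.3*1.3 + 16*0.13
PREN = 12.9 + 4.29 + 2.08 = 19.27

19.27


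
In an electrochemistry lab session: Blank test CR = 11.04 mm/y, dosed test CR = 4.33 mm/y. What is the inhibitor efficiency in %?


Apply the inhibitor-efficiency definition: IE = (CR_blank − CR_inh)/CR_blank × 100
IE = (11.04 − 4.33) / 11.04 × 100
IE = 6.71 / 11.04 × 100 = 60.8 %

60.8 %


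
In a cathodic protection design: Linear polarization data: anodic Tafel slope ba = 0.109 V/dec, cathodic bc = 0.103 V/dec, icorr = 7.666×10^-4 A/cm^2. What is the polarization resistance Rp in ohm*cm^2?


Apply the Stern-Geary equation: Rp = ba*bc / (2.303*icorr*(ba+bc))
ba*bc = 0.109*0.103 = 0.011227
ba+bc = 0.212; 2.303*icorr*(ba+bc) = 2.303*7.666×10^-4*0.212 = 3.7428172×10^-4
Rp = 0.011227 / 3.7428172×10^-4 = 30.0 ohm*cm^2

30.0 ohm*cm^2


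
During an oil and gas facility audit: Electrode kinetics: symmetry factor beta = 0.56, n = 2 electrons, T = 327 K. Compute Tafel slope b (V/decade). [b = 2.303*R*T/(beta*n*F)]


Apply the Tafel slope relation: b = 2.303*R*T/(beta*n*F)
Numerator: 2.303 * 8.314 * 327 = 6261.12
Denominator: 0.56 * 2 * 96485 = 108063.2
b = 6261.12 / 108063.2 = 0.058 V/decade

0.058 V/decade


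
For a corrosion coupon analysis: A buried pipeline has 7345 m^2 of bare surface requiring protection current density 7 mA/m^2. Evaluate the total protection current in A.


I = area * current density, then convert mA → A (÷1000)
I = 7345 * 7 / 1000 = 51.42 A

51.42 A


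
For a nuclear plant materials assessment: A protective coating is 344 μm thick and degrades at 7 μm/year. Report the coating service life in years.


Service life = thickness / degradation rate
Life = 344 / 7 = 49.1 years

49.1 years


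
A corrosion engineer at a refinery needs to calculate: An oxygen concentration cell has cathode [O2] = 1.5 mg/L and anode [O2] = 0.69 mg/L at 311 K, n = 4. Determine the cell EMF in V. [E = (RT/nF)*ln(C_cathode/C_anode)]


Apply the Nernst concentration-cell relation: E = (RT/nF)*ln(C_cathode/C_anode)
RT/nF = 8.314*311/(4*96485) = 0.00669963 V
ln(1.5/0.69) = 0.77653
E = 0.00669963 * 0.77653 = 0.0052 V

0.0052 V


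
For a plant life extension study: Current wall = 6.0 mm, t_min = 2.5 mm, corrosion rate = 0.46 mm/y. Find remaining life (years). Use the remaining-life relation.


Apply the remaining-life relation: RL = (t_current − t_min) / CR
RL = (6.0 − 2.5) / 0.46 = 3.5 / 0.46 = 7.6 years

7.6 years


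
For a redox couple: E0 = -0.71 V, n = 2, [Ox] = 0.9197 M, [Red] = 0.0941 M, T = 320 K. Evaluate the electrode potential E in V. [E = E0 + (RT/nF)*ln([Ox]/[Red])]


Apply the Nernst equation: E = E0 + (RT/nF)*ln([Ox]/[Red])
Step 1: RT/nF = 8.314*320/(2*96485) = 0.01378701 V
Step 2: [Ox]/[Red] = 0.9197/0.0941 = 9.773645
Step 3: ln(9.773645) = 2.279689
Step 4: correction = 0.01378701 * 2.279689 = 0.0314 V
E = -0.71 + 0.0314 = -0.6786 V

-0.6786 V


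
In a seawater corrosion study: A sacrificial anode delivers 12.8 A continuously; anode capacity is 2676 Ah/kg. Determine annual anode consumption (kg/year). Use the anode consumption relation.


Annual consumption = current * hours per year / capacity
Rate = 12.8 * 8760 / 2676 = 41.9 kg/year

41.9 kg/year


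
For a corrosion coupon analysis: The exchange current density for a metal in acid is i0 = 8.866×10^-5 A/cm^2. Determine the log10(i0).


i0 = 8.866×10^-5 A/cm^2
log10(i0) = -4.052

-4.052


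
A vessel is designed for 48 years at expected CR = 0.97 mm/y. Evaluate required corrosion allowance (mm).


Corrosion allowance = CR × design life
CA = 0.97 * 48 = 46.56 mm

46.56 mm


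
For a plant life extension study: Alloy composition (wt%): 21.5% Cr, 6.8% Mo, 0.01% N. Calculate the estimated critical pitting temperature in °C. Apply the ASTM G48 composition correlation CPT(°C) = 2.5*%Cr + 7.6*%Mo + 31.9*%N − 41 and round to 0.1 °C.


Apply the ASTM G48 empirical CPT estimate: CPT(°C) = 2.5*%Cr + 7.6*%Mo + 31.9*%N − 41
2.5*21.5 = 53.75; 7.6*6.8 = 51.68; 31.9*0.01 = 0.319
CPT = 53.75 + 51.68 + 0.319 − 41 = 64.749 °C
Rounded to 0.1 °C: CPT ≈ 64.7 °C

64.7 °C


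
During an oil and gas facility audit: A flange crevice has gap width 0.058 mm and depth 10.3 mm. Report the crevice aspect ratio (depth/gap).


Aspect ratio = depth / gap
Ratio = 10.3 / 0.058 = 177.6

177.6


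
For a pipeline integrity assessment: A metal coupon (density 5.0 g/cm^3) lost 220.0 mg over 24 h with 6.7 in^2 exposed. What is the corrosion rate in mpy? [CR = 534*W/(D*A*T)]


Apply the mpy weight-loss relation: CR = 534 * W / (D * A * T)
Numerator: 534 * 220.0 = 117480.0
Denominator: 5.0 * 6.7 * 24 = 804.0
CR = 117480.0 / 804.0 = 146.1194 mpy

146.1194 mpy


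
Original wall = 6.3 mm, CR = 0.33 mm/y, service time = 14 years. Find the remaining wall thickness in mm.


Remaining wall = original − CR × time
t = 6.3 − 0.33*14 = 6.3 − 4.62 = 1.68 mm

1.68 mm


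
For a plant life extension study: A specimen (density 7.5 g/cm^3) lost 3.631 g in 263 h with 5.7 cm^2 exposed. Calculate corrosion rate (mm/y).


Apply the mm/y weight-loss relation: CR = 87600 * W / (D * A * T)
Numerator: 87600 * 3.631 = 318075.6
Denominator: 7.5 * 5.7 * 263 = 11243.25
CR = 318075.6 / 11243.25 = 28.29036 mm/y

28.29036 mm/y


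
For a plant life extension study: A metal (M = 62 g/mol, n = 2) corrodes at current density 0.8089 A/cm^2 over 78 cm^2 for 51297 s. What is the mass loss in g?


Apply Faraday's law: m = i*A*t*M / (n*F)
Total charge passed Q = i*A*t = 0.8089*78*51297 = 3236543.1774 C
m = Q*M/(n*F) = 3236543.1774*62/(2*96485) = 1039.88017 g

1039.88017 g


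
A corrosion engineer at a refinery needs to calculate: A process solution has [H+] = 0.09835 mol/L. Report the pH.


pH = −log10[H+]
pH = −log10(0.09835) = 1.01

1.01
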